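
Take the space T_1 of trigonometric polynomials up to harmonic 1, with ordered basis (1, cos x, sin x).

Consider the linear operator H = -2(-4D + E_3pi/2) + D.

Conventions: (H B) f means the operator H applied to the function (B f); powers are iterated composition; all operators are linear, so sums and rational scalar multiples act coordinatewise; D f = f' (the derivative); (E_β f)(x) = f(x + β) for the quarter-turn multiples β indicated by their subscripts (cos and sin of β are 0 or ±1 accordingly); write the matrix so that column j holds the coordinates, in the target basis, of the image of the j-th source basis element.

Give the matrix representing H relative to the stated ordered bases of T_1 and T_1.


image of 1: -2
image of cos x: -11sin x
image of sin x: 11cos x
each image's coordinates form column j of the matrix

the matrix is [[-2, 0, 0]; [0, 0, 11]; [0, -11, 0]] (rows listed top to bottom)


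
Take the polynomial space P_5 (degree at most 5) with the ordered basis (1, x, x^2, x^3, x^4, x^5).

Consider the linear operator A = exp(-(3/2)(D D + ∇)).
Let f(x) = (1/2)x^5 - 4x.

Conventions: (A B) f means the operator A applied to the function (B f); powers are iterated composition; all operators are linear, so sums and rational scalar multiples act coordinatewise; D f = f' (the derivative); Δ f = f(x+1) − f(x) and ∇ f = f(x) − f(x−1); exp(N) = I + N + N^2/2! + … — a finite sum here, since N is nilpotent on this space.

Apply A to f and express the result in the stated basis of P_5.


order-1 term: -(15/4)x^4 - (15/2)x^3 - (15/2)x^2 + (15/4)x + 21/4
order-2 term: (45/4)x^3 + (135/4)x^2 + (315/8)x + 45/8
order-3 term: -(135/8)x^2 - (405/8)x - 675/16
order-4 term: (405/32)x + 405/16
order-5 term: -243/64
the series for exp(-(3/2)(D D + ∇)) f terminates at order 5
exp(-(3/2)(D D + ∇)) f = (1/2)x^5 - (15/4)x^4 + (15/4)x^3 + (75/8)x^2 + (37/32)x - 627/64

the result is g(x) = (1/2)x^5 - (15/4)x^4 + (15/4)x^3 + (75/8)x^2 + (37/32)x - 627/64


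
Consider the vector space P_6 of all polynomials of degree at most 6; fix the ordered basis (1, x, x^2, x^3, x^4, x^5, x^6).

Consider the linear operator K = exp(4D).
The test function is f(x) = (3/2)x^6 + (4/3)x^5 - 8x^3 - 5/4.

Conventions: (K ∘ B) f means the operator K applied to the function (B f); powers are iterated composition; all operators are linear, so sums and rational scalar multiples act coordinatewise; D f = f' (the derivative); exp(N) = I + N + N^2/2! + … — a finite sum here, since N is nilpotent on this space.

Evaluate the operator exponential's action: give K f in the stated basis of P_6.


the image equals g(x) = (3/2)x^6 + (112/3)x^5 + (1160/3)x^4 + (6376/3)x^3 + (19552/3)x^2 + (31616/3)x + 83953/12

order-1 term: 36x^5 + (80/3)x^4 - 96x^2
order-2 term: 360x^4 + (640/3)x^3 - 384x
order-3 term: 1920x^3 + (2560/3)x^2 - 512
order-4 term: 5760x^2 + (5120/3)x
order-5 term: 9216x + 4096/3
order-6 term: 6144
the series for exp(4D) f terminates at order 6
exp(4D) f = (3/2)x^6 + (112/3)x^5 + (1160/3)x^4 + (6376/3)x^3 + (19552/3)x^2 + (31616/3)x + 83953/12


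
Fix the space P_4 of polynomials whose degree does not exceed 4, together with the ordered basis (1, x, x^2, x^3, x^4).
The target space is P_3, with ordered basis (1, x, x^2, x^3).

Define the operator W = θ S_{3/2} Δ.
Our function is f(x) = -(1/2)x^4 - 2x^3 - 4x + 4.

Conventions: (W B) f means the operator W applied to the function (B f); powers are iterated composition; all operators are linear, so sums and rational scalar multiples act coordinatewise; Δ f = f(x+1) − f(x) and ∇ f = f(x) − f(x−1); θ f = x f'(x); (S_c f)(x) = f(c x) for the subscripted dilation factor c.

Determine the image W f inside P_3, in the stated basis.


Δ f = -2x^3 - 9x^2 - 8x - 13/2
S_{3/2} Δ f = -(27/4)x^3 - (81/4)x^2 - 12x - 13/2
θ S_{3/2} Δ f = -(81/4)x^3 - (81/2)x^2 - 12x

g(x) = -(81/4)x^3 - (81/2)x^2 - 12x


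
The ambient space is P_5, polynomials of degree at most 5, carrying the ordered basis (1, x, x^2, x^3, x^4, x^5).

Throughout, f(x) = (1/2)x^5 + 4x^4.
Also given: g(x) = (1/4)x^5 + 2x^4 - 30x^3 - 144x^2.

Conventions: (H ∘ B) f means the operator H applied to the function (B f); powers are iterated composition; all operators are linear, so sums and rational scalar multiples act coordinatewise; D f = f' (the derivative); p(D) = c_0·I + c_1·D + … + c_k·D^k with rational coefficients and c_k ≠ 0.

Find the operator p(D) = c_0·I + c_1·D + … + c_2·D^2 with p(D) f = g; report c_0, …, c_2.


D^0 f = (1/2)x^5 + 4x^4
D^1 f = (5/2)x^4 + 16x^3
D^2 f = 10x^3 + 48x^2
matching coefficients of g against c_0 f + c_1 Df + … from the top degree down determines the c_i
solution: c_0 = 1/2, c_1 = 0, c_2 = -3

c_0 = 1/2, c_1 = 0, c_2 = -3


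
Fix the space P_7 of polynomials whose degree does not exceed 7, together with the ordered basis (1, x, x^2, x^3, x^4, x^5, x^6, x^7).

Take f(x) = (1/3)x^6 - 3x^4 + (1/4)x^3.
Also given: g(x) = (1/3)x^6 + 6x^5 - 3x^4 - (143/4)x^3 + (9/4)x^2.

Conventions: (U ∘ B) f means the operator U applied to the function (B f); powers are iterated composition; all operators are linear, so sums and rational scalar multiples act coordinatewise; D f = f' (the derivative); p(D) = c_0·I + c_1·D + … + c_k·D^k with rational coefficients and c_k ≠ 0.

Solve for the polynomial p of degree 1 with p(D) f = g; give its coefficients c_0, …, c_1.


D^0 f = (1/3)x^6 - 3x^4 + (1/4)x^3
D^1 f = 2x^5 - 12x^3 + (3/4)x^2
matching coefficients of g against c_0 f + c_1 Df + … from the top degree down determines the c_i
solution: c_0 = 1, c_1 = 3

p(D) = I + 3·D, i.e. c_0 = 1, c_1 = 3


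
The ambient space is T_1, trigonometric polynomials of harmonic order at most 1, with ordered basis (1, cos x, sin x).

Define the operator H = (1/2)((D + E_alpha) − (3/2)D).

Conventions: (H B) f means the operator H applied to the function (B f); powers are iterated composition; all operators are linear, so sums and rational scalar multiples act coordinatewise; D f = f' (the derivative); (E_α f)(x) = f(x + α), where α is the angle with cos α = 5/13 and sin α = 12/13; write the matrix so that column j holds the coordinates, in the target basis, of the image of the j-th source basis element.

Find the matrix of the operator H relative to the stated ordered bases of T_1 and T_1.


the matrix is [[1/2, 0, 0]; [0, 5/26, 11/52]; [0, -11/52, 5/26]] (rows listed top to bottom)

image of 1: 1/2
image of cos x: (5/26)cos x - (11/52)sin x
image of sin x: (11/52)cos x + (5/26)sin x
each image's coordinates form column j of the matrix


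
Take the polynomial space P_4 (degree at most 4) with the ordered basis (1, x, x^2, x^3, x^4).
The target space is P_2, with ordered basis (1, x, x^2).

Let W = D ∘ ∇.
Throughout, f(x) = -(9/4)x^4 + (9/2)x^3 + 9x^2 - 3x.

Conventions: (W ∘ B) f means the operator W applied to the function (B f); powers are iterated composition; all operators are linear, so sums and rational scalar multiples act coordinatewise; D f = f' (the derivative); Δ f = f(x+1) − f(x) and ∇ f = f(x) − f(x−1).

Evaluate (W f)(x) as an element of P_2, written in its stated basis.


∇ f = -9x^3 + 27x^2 - (9/2)x - 21/4
D ∇ f = -27x^2 + 54x - 9/2

the image equals g(x) = -27x^2 + 54x - 9/2


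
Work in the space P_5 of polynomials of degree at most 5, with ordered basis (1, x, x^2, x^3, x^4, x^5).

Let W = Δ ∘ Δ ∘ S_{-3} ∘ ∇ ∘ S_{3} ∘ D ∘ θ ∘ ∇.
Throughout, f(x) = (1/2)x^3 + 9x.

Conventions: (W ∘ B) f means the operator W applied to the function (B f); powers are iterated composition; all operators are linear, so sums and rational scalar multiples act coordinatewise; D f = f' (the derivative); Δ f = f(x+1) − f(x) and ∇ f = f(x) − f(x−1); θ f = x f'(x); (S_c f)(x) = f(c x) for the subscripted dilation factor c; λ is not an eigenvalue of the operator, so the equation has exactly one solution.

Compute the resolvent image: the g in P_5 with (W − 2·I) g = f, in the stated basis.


the image equals g(x) = -(1/4)x^3 - (9/2)x

write g with unknown coordinates in the stated basis and equate coefficients in (W − 2·I) g = f
solving from the highest basis element down gives g = -(1/4)x^3 - (9/2)x
check: W g = 0
so W g − 2·g = (1/2)x^3 + 9x = f ✓


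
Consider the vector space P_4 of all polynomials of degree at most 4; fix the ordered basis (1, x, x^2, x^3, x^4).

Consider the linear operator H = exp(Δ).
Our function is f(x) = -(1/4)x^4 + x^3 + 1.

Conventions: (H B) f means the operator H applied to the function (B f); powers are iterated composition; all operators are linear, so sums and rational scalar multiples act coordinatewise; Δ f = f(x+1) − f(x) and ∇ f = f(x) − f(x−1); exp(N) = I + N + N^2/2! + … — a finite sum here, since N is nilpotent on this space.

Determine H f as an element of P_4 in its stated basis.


the image equals g(x) = -(1/4)x^4 + x + 9/4

order-1 term: -x^3 + (3/2)x^2 + 2x + 3/4
order-2 term: -(3/2)x^2 + 5/4
order-3 term: -x - 1/2
order-4 term: -1/4
the series for exp(Δ) f terminates at order 4
exp(Δ) f = -(1/4)x^4 + x + 9/4


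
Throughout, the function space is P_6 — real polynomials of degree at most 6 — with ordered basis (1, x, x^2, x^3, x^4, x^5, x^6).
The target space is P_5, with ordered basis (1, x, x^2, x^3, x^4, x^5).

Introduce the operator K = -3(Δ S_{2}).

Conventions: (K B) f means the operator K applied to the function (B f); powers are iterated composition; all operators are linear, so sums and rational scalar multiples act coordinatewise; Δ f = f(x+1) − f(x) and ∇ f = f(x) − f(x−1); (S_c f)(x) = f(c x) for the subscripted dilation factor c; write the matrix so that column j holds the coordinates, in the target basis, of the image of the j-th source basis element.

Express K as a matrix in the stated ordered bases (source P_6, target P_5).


the matrix is [[0, -6, -12, -24, -48, -96, -192]; [0, 0, -24, -72, -192, -480, -1152]; [0, 0, 0, -72, -288, -960, -2880]; [0, 0, 0, 0, -192, -960, -3840]; [0, 0, 0, 0, 0, -480, -2880]; [0, 0, 0, 0, 0, 0, -1152]] (rows listed top to bottom)

image of 1: 0
image of x: -6
image of x^2: -24x - 12
image of x^3: -72x^2 - 72x - 24
image of x^4: -192x^3 - 288x^2 - 192x - 48
image of x^5: -480x^4 - 960x^3 - 960x^2 - 480x - 96
image of x^6: -1152x^5 - 2880x^4 - 3840x^3 - 2880x^2 - 1152x - 192
each image's coordinates form column j of the matrix


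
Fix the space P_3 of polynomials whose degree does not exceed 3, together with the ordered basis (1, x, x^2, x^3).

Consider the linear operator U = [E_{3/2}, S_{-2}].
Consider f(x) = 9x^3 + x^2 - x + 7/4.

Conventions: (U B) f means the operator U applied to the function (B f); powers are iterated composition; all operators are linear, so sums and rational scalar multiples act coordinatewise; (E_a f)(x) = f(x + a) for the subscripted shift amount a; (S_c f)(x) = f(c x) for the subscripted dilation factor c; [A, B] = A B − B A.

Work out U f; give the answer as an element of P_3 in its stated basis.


S_{-2} f = -72x^3 + 4x^2 + 2x + 7/4
E_{3/2} S_{-2} f = -72x^3 - 320x^2 - 472x - 917/4
E_{3/2} f = 9x^3 + (83/2)x^2 + (251/4)x + 263/8
S_{-2} E_{3/2} f = -72x^3 + 166x^2 - (251/2)x + 263/8
[E_{3/2}, S_{-2}] f = -486x^2 - (693/2)x - 2097/8

g(x) = -486x^2 - (693/2)x - 2097/8


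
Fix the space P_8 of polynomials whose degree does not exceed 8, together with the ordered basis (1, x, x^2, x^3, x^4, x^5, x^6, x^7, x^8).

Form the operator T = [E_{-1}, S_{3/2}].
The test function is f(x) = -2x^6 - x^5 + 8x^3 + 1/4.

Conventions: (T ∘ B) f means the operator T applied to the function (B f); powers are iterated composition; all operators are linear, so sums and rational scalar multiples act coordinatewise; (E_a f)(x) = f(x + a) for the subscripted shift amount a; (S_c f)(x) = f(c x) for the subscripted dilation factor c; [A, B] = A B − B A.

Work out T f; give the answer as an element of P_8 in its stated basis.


the result is g(x) = (729/16)x^5 - (2835/16)x^4 + (4455/16)x^3 - (7929/32)x^2 + (4263/32)x - 531/16

S_{3/2} f = -(729/32)x^6 - (243/32)x^5 + 27x^3 + 1/4
E_{-1} S_{3/2} f = -(729/32)x^6 + (4131/32)x^5 - (1215/4)x^4 + (6507/16)x^3 - (11097/32)x^2 + (5751/32)x - 671/16
E_{-1} f = -2x^6 + 11x^5 - 25x^4 + 38x^3 - 44x^2 + 31x - 35/4
S_{3/2} E_{-1} f = -(729/32)x^6 + (2673/32)x^5 - (2025/16)x^4 + (513/4)x^3 - 99x^2 + (93/2)x - 35/4
[E_{-1}, S_{3/2}] f = (729/16)x^5 - (2835/16)x^4 + (4455/16)x^3 - (7929/32)x^2 + (4263/32)x - 531/16


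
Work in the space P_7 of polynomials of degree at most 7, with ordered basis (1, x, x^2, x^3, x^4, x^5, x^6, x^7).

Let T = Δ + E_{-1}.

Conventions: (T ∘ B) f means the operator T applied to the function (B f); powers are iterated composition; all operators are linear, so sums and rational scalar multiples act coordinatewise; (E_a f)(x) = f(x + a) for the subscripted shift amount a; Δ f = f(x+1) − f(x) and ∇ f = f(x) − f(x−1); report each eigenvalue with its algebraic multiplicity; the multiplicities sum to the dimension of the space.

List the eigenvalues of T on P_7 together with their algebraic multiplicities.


image of 1: 1
image of x: x
image of x^2: x^2 + 2
image of x^3: x^3 + 6x
image of x^4: x^4 + 12x^2 + 2
image of x^5: x^5 + 20x^3 + 10x
image of x^6: x^6 + 30x^4 + 30x^2 + 2
image of x^7: x^7 + 42x^5 + 70x^3 + 14x
the matrix is upper triangular; its diagonal is (1, 1, 1, 1, 1, 1, 1, 1)
for a triangular matrix the eigenvalues are the diagonal entries, with algebraic multiplicity their repetition count

λ = 1 (multiplicity 8)


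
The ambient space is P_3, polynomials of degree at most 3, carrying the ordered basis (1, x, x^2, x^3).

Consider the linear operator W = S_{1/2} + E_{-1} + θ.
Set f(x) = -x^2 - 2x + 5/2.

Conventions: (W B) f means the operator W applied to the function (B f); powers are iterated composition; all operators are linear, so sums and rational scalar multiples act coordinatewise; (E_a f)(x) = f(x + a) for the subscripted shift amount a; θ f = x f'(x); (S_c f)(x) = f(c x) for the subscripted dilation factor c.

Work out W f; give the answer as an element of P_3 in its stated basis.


g(x) = -(13/4)x^2 - 3x + 6

S_{1/2} f = -(1/4)x^2 - x + 5/2
E_{-1} f = -x^2 + 7/2
θ f = -2x^2 - 2x
(S_{1/2} + E_{-1} + θ) f = -(13/4)x^2 - 3x + 6


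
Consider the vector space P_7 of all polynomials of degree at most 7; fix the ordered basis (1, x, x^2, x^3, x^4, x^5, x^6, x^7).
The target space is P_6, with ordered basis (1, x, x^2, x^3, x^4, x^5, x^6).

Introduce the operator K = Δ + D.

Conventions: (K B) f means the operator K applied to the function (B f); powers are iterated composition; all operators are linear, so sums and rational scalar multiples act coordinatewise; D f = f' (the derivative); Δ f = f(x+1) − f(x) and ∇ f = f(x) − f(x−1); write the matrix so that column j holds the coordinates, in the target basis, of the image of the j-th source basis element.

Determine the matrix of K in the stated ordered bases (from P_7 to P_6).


image of 1: 0
image of x: 2
image of x^2: 4x + 1
image of x^3: 6x^2 + 3x + 1
image of x^4: 8x^3 + 6x^2 + 4x + 1
image of x^5: 10x^4 + 10x^3 + 10x^2 + 5x + 1
image of x^6: 12x^5 + 15x^4 + 20x^3 + 15x^2 + 6x + 1
image of x^7: 14x^6 + 21x^5 + 35x^4 + 35x^3 + 21x^2 + 7x + 1
each image's coordinates form column j of the matrix

the matrix is [[0, 2, 1, 1, 1, 1, 1, 1]; [0, 0, 4, 3, 4, 5, 6, 7]; [0, 0, 0, 6, 6, 10, 15, 21]; [0, 0, 0, 0, 8, 10, 20, 35]; [0, 0, 0, 0, 0, 10, 15, 35]; [0, 0, 0, 0, 0, 0, 12, 21]; [0, 0, 0, 0, 0, 0, 0, 14]] (rows listed top to bottom)


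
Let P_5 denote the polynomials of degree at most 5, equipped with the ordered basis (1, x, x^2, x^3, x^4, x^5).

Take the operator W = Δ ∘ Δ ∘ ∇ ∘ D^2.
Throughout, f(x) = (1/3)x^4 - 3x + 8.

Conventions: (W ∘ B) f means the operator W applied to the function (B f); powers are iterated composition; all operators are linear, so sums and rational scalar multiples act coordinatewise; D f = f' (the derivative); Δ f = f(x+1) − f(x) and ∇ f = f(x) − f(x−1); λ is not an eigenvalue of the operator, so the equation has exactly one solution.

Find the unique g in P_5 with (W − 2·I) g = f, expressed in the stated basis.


write g with unknown coordinates in the stated basis and equate coefficients in (W − 2·I) g = f
solving from the highest basis element down gives g = -(1/6)x^4 + (3/2)x - 4
check: W g = 0
so W g − 2·g = (1/3)x^4 - 3x + 8 = f ✓

the result is g(x) = -(1/6)x^4 + (3/2)x - 4


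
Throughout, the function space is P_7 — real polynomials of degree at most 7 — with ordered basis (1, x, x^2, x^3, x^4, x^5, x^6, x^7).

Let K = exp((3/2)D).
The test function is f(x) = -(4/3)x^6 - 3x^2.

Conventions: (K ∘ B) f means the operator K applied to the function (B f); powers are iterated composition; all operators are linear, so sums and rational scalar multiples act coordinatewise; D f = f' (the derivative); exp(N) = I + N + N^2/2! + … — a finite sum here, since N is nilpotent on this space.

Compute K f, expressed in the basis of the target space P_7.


the image equals g(x) = -(4/3)x^6 - 12x^5 - 45x^4 - 90x^3 - (417/4)x^2 - (279/4)x - 351/16

order-1 term: -12x^5 - 9x
order-2 term: -45x^4 - 27/4
order-3 term: -90x^3
order-4 term: -(405/4)x^2
order-5 term: -(243/4)x
order-6 term: -243/16
the series for exp((3/2)D) f terminates at order 6
exp((3/2)D) f = -(4/3)x^6 - 12x^5 - 45x^4 - 90x^3 - (417/4)x^2 - (279/4)x - 351/16


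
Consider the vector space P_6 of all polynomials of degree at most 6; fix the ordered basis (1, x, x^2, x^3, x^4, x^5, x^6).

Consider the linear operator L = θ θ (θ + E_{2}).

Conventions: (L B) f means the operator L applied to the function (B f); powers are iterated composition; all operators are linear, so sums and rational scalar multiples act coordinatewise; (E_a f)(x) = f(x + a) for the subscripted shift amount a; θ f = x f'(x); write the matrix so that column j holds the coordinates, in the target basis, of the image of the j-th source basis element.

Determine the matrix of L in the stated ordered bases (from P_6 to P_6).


image of 1: 0
image of x: 2x
image of x^2: 12x^2 + 4x
image of x^3: 36x^3 + 24x^2 + 12x
image of x^4: 80x^4 + 72x^3 + 96x^2 + 32x
image of x^5: 150x^5 + 160x^4 + 360x^3 + 320x^2 + 80x
image of x^6: 252x^6 + 300x^5 + 960x^4 + 1440x^3 + 960x^2 + 192x
each image's coordinates form column j of the matrix

the matrix is [[0, 0, 0, 0, 0, 0, 0]; [0, 2, 4, 12, 32, 80, 192]; [0, 0, 12, 24, 96, 320, 960]; [0, 0, 0, 36, 72, 360, 1440]; [0, 0, 0, 0, 80, 160, 960]; [0, 0, 0, 0, 0, 150, 300]; [0, 0, 0, 0, 0, 0, 252]] (rows listed top to bottom)


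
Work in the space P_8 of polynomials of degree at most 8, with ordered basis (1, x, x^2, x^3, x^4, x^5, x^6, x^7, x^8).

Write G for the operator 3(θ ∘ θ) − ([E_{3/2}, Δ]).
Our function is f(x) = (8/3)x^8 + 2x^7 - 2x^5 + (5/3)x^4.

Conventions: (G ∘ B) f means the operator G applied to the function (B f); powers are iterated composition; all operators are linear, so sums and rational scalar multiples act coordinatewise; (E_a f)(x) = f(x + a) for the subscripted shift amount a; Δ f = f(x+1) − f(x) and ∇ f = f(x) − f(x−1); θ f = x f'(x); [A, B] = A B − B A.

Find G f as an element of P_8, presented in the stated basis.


θ f = (64/3)x^8 + 14x^7 - 10x^5 + (20/3)x^4
θ θ f = (512/3)x^8 + 98x^7 - 50x^5 + (80/3)x^4
(3(θ ∘ θ)) f = 512x^8 + 294x^7 - 150x^5 + 80x^4
Δ f = (64/3)x^7 + (266/3)x^6 + (574/3)x^5 + (740/3)x^4 + 206x^3 + (320/3)x^2 + 32x + 13/3
E_{3/2} Δ f = (64/3)x^7 + (938/3)x^6 + (5992/3)x^5 + (43165/6)x^4 + 15756x^3 + (502951/24)x^2 + (31313/2)x + 486119/96
E_{3/2} f = (8/3)x^8 + 34x^7 + 189x^6 + (1193/2)x^5 + (14015/12)x^4 + (11627/8)x^3 + (17991/16)x^2 + (15867/32)x + 6129/64
Δ E_{3/2} f = (64/3)x^7 + (938/3)x^6 + (5992/3)x^5 + (43165/6)x^4 + 15756x^3 + (502951/24)x^2 + (31313/2)x + 486119/96
[E_{3/2}, Δ] f = 0
(-([E_{3/2}, Δ])) f = 0
(3(θ ∘ θ) − ([E_{3/2}, Δ])) f = 512x^8 + 294x^7 - 150x^5 + 80x^4

the result is g(x) = 512x^8 + 294x^7 - 150x^5 + 80x^4


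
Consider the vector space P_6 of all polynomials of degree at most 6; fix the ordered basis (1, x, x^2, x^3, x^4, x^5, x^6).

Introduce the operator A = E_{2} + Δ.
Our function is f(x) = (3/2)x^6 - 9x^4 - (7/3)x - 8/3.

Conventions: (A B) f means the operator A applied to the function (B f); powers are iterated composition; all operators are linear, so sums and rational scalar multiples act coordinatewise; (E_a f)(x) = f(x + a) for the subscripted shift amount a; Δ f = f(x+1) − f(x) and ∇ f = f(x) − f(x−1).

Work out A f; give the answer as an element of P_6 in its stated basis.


E_{2} f = (3/2)x^6 + 18x^5 + 81x^4 + 168x^3 + 144x^2 - (7/3)x - 166/3
Δ f = 9x^5 + (45/2)x^4 - 6x^3 - (63/2)x^2 - 27x - 59/6
(E_{2} + Δ) f = (3/2)x^6 + 27x^5 + (207/2)x^4 + 162x^3 + (225/2)x^2 - (88/3)x - 391/6

the image equals g(x) = (3/2)x^6 + 27x^5 + (207/2)x^4 + 162x^3 + (225/2)x^2 - (88/3)x - 391/6


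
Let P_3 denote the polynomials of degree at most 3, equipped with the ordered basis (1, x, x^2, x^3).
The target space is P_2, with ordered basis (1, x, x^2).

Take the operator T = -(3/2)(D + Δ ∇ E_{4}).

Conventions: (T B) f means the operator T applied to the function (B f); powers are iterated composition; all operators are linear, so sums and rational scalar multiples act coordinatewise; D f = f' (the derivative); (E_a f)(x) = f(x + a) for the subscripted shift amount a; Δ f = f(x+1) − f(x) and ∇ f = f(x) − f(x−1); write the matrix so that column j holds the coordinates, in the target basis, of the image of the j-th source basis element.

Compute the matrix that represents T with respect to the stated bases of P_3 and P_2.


image of 1: 0
image of x: -3/2
image of x^2: -3x - 3
image of x^3: -(9/2)x^2 - 9x - 36
each image's coordinates form column j of the matrix

the matrix is [[0, -3/2, -3, -36]; [0, 0, -3, -9]; [0, 0, 0, -9/2]] (rows listed top to bottom)


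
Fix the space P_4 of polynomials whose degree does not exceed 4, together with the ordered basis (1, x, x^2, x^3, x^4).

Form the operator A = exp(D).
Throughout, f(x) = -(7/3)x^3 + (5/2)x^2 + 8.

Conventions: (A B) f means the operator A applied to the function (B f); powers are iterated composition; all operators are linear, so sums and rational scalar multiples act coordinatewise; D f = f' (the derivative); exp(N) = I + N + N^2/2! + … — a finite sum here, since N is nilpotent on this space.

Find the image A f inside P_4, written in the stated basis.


the image equals g(x) = -(7/3)x^3 - (9/2)x^2 - 2x + 49/6

order-1 term: -7x^2 + 5x
order-2 term: -7x + 5/2
order-3 term: -7/3
the series for exp(D) f terminates at order 3
exp(D) f = -(7/3)x^3 - (9/2)x^2 - 2x + 49/6


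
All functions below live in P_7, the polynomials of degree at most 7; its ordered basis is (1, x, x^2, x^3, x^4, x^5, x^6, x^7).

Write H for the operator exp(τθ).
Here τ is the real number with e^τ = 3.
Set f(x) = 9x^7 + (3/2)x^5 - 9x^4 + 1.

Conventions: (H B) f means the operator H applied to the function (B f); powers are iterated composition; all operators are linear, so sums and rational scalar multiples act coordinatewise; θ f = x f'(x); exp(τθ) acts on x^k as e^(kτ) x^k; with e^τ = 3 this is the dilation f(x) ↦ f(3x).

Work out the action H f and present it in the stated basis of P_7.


exp(τθ) x^k = e^(kτ) x^k; with e^τ = 3 this sends x^k to 3^k x^k
x^4 ↦ 81 x^4
x^5 ↦ 243 x^5
x^7 ↦ 2187 x^7
applying this coordinatewise to f: exp(τθ) f = 19683x^7 + (729/2)x^5 - 729x^4 + 1

the image equals g(x) = 19683x^7 + (729/2)x^5 - 729x^4 + 1


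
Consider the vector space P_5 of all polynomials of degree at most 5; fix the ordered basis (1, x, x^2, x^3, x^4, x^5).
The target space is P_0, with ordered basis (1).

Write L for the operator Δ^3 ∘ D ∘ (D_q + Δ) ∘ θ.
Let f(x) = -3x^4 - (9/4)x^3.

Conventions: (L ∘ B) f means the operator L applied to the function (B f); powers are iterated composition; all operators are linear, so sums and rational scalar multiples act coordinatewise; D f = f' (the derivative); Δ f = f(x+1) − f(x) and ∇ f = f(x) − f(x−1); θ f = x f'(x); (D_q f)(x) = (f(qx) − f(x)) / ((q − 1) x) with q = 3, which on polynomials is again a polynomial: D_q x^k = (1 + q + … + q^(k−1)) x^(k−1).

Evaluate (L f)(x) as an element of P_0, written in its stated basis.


the image equals g(x) = 0

θ f = -12x^4 - (27/4)x^3
D_q θ f = -480x^3 - (351/4)x^2
Δ θ f = -48x^3 - (369/4)x^2 - (273/4)x - 75/4
(D_q + Δ) θ f = -528x^3 - 180x^2 - (273/4)x - 75/4
D (D_q + Δ) θ f = -1584x^2 - 360x - 273/4
Δ D (D_q + Δ) θ f = -3168x - 1944
Δ Δ D (D_q + Δ) θ f = -3168
Δ Δ Δ D (D_q + Δ) θ f = 0


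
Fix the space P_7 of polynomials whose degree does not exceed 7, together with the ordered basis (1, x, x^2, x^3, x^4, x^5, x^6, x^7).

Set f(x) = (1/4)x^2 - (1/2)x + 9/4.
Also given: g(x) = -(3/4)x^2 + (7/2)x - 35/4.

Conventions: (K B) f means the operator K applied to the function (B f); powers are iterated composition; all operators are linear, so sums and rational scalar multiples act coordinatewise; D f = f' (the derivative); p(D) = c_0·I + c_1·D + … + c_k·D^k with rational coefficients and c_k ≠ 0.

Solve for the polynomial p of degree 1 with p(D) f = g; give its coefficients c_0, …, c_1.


D^0 f = (1/4)x^2 - (1/2)x + 9/4
D^1 f = (1/2)x - 1/2
matching coefficients of g against c_0 f + c_1 Df + … from the top degree down determines the c_i
solution: c_0 = -3, c_1 = 4

c_0 = -3, c_1 = 4


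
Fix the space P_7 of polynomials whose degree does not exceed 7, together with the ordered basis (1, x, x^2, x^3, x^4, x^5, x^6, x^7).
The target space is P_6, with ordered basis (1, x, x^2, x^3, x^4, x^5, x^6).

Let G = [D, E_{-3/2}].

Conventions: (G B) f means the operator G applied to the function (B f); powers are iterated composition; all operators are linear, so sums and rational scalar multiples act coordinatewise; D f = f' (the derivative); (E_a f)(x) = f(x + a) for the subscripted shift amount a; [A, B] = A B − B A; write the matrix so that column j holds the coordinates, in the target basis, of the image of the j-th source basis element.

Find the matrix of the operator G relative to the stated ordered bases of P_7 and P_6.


the matrix is [[0, 0, 0, 0, 0, 0, 0, 0]; [0, 0, 0, 0, 0, 0, 0, 0]; [0, 0, 0, 0, 0, 0, 0, 0]; [0, 0, 0, 0, 0, 0, 0, 0]; [0, 0, 0, 0, 0, 0, 0, 0]; [0, 0, 0, 0, 0, 0, 0, 0]; [0, 0, 0, 0, 0, 0, 0, 0]] (rows listed top to bottom)

image of 1: 0
image of x: 0
image of x^2: 0
image of x^3: 0
image of x^4: 0
image of x^5: 0
image of x^6: 0
image of x^7: 0
each image's coordinates form column j of the matrix


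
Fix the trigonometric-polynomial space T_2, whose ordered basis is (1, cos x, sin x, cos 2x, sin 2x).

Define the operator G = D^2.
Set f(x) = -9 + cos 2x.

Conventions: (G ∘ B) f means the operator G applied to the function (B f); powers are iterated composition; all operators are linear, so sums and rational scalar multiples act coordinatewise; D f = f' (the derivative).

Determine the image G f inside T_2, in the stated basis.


D f = -2sin 2x
D D f = -4cos 2x

the result is g(x) = -4cos 2x


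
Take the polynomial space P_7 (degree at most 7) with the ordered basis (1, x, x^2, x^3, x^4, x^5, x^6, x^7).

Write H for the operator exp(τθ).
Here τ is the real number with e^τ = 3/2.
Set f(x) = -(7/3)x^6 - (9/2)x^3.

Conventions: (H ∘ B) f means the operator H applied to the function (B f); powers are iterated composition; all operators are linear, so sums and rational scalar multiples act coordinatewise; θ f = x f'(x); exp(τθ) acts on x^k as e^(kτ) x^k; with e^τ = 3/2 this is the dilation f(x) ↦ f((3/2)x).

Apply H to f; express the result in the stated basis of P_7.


exp(τθ) x^k = e^(kτ) x^k; with e^τ = 3/2 this sends x^k to (3/2)^k x^k
x^3 ↦ 27/8 x^3
x^6 ↦ 729/64 x^6
applying this coordinatewise to f: exp(τθ) f = -(1701/64)x^6 - (243/16)x^3

the image equals g(x) = -(1701/64)x^6 - (243/16)x^3


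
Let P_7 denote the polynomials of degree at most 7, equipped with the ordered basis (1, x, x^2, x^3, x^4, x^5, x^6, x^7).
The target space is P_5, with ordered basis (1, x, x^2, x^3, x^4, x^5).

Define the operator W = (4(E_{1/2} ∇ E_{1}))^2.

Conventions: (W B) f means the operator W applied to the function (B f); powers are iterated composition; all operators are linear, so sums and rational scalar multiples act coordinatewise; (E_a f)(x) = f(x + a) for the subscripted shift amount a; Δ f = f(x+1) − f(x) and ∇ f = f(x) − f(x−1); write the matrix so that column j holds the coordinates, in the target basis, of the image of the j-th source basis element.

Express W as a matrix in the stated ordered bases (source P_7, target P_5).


the matrix is [[0, 0, 32, 192, 800, 2880, 9632, 30912]; [0, 0, 0, 96, 768, 4000, 17280, 67424]; [0, 0, 0, 0, 192, 1920, 12000, 60480]; [0, 0, 0, 0, 0, 320, 3840, 28000]; [0, 0, 0, 0, 0, 0, 480, 6720]; [0, 0, 0, 0, 0, 0, 0, 672]] (rows listed top to bottom)

image of 1: 0
image of x: 0
image of x^2: 32
image of x^3: 96x + 192
image of x^4: 192x^2 + 768x + 800
image of x^5: 320x^3 + 1920x^2 + 4000x + 2880
image of x^6: 480x^4 + 3840x^3 + 12000x^2 + 17280x + 9632
image of x^7: 672x^5 + 6720x^4 + 28000x^3 + 60480x^2 + 67424x + 30912
each image's coordinates form column j of the matrix


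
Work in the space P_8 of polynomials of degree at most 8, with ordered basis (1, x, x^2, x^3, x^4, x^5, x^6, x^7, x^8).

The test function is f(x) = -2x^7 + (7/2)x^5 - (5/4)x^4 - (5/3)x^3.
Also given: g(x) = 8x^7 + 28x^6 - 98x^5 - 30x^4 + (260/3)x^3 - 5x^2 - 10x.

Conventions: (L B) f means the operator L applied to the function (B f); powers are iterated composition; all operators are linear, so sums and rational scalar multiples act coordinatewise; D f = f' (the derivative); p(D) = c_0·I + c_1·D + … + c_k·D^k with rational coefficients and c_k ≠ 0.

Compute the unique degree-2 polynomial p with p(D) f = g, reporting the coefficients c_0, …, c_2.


D^0 f = -2x^7 + (7/2)x^5 - (5/4)x^4 - (5/3)x^3
D^1 f = -14x^6 + (35/2)x^4 - 5x^3 - 5x^2
D^2 f = -84x^5 + 70x^3 - 15x^2 - 10x
matching coefficients of g against c_0 f + c_1 Df + … from the top degree down determines the c_i
solution: c_0 = -4, c_1 = -2, c_2 = 1

c_0 = -4, c_1 = -2, c_2 = 1


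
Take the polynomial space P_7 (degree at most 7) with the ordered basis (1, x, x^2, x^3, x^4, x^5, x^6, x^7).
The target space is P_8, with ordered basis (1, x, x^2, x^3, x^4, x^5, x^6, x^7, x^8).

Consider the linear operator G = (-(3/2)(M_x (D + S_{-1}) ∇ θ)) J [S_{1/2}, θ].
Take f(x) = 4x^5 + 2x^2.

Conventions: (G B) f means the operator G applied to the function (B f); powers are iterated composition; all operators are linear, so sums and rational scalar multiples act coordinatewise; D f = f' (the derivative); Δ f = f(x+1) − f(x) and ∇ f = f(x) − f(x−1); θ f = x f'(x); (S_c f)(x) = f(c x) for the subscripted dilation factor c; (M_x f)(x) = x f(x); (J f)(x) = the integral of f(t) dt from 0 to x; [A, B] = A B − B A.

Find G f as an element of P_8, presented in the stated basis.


the image equals g(x) = 0

θ f = 20x^5 + 4x^2
S_{1/2} θ f = (5/8)x^5 + x^2
S_{1/2} f = (1/8)x^5 + (1/2)x^2
θ S_{1/2} f = (5/8)x^5 + x^2
[S_{1/2}, θ] f = 0
J [S_{1/2}, θ] f = 0
θ J [S_{1/2}, θ] f = 0
∇ θ J [S_{1/2}, θ] f = 0
D (∇ θ) J [S_{1/2}, θ] f = 0
S_{-1} (∇ θ) J [S_{1/2}, θ] f = 0
(D + S_{-1}) (∇ θ) J [S_{1/2}, θ] f = 0
M_x (D + S_{-1}) (∇ θ) J [S_{1/2}, θ] f = 0
(-(3/2)(M_x (D + S_{-1}) ∇ θ)) J [S_{1/2}, θ] f = 0


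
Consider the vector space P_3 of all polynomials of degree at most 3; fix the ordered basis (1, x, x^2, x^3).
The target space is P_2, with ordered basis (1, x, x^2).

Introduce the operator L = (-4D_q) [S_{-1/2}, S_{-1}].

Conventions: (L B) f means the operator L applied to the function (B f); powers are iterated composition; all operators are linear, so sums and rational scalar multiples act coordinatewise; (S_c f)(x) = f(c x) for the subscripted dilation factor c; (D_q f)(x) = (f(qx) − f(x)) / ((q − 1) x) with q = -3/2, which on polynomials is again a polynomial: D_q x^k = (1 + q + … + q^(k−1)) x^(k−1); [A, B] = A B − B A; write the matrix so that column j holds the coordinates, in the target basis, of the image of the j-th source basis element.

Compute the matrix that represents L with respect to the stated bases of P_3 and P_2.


image of 1: 0
image of x: 0
image of x^2: 0
image of x^3: 0
each image's coordinates form column j of the matrix

the matrix is [[0, 0, 0, 0]; [0, 0, 0, 0]; [0, 0, 0, 0]] (rows listed top to bottom)


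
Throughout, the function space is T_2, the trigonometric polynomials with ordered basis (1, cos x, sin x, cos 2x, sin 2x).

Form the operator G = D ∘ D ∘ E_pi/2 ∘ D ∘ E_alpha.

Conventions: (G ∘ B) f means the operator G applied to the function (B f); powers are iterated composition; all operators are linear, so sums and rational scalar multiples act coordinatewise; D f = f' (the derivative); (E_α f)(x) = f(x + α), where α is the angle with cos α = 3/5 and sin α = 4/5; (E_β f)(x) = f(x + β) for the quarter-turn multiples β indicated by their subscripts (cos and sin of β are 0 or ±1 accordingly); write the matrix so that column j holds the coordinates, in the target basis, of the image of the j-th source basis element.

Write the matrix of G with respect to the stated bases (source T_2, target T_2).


the matrix is [[0, 0, 0, 0, 0]; [0, 3/5, 4/5, 0, 0]; [0, -4/5, 3/5, 0, 0]; [0, 0, 0, -192/25, -56/25]; [0, 0, 0, 56/25, -192/25]] (rows listed top to bottom)

image of 1: 0
image of cos x: (3/5)cos x - (4/5)sin x
image of sin x: (4/5)cos x + (3/5)sin x
image of cos 2x: -(192/25)cos 2x + (56/25)sin 2x
image of sin 2x: -(56/25)cos 2x - (192/25)sin 2x
each image's coordinates form column j of the matrix


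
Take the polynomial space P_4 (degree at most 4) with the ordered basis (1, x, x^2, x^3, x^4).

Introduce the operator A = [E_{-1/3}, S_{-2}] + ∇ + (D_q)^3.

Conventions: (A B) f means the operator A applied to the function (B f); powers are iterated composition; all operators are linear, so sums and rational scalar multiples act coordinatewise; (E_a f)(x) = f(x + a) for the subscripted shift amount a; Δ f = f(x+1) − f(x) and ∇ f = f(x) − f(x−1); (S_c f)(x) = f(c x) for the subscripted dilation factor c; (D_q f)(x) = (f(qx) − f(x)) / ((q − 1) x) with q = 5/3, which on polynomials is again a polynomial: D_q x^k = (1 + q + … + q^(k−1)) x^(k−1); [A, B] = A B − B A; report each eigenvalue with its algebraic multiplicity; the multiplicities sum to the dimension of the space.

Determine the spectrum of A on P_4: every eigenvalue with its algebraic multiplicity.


image of 1: 0
image of x: 2
image of x^2: -2x - 2/3
image of x^3: 15x^2 - 5x + 428/27
image of x^4: -28x^3 + 2x^2 + (107596/729)x - 22/27
the matrix is upper triangular; its diagonal is (0, 0, 0, 0, 0)
for a triangular matrix the eigenvalues are the diagonal entries, with algebraic multiplicity their repetition count

λ = 0 (multiplicity 5)


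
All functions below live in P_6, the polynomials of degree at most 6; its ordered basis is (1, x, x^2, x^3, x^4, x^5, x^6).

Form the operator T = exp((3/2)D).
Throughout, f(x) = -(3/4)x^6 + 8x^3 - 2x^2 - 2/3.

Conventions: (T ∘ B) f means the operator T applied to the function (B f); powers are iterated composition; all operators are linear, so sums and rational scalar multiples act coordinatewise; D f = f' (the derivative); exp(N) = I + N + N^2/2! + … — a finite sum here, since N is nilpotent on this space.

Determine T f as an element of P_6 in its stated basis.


the result is g(x) = -(3/4)x^6 - (27/4)x^5 - (405/16)x^4 - (341/8)x^3 - (1469/64)x^2 + (885/64)x + 10207/768

order-1 term: -(27/4)x^5 + 36x^2 - 6x
order-2 term: -(405/16)x^4 + 54x - 9/2
order-3 term: -(405/8)x^3 + 27
order-4 term: -(3645/64)x^2
order-5 term: -(2187/64)x
order-6 term: -2187/256
the series for exp((3/2)D) f terminates at order 6
exp((3/2)D) f = -(3/4)x^6 - (27/4)x^5 - (405/16)x^4 - (341/8)x^3 - (1469/64)x^2 + (885/64)x + 10207/768


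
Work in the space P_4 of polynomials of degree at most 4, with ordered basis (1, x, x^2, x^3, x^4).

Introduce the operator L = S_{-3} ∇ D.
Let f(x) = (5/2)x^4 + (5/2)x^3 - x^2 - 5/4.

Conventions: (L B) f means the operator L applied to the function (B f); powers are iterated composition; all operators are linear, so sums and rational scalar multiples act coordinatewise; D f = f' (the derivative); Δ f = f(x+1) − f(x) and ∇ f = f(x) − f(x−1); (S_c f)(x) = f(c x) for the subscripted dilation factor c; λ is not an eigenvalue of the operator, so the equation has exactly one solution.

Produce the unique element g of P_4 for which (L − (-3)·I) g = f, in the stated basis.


write g with unknown coordinates in the stated basis and equate coefficients in (L − (-3)·I) g = f
solving from the highest basis element down gives g = (5/6)x^4 + (5/6)x^3 - (91/3)x^2 - 5x + 703/36
check: L g = 90x^2 + 15x - 359/6
so L g − (-3)·g = (5/2)x^4 + (5/2)x^3 - x^2 - 5/4 = f ✓

the image equals g(x) = (5/6)x^4 + (5/6)x^3 - (91/3)x^2 - 5x + 703/36


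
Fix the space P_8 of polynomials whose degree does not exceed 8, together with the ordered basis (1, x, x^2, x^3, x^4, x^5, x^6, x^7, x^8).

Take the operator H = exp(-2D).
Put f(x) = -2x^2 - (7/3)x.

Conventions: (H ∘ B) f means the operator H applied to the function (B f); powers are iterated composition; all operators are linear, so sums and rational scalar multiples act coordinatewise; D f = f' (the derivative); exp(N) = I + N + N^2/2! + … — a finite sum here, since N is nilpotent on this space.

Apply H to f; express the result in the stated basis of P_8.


the result is g(x) = -2x^2 + (17/3)x - 10/3

order-1 term: 8x + 14/3
order-2 term: -8
the series for exp(-2D) f terminates at order 2
exp(-2D) f = -2x^2 + (17/3)x - 10/3


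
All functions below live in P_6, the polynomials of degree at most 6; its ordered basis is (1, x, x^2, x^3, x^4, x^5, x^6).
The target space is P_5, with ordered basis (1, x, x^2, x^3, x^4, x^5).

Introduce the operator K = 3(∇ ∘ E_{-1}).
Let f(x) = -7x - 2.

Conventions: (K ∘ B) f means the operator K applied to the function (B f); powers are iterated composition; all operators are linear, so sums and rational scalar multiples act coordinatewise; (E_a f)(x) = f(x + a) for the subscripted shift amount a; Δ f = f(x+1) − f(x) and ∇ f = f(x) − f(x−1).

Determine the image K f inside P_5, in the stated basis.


the image equals g(x) = -21

E_{-1} f = -7x + 5
∇ E_{-1} f = -7
(3(∇ ∘ E_{-1})) f = -21


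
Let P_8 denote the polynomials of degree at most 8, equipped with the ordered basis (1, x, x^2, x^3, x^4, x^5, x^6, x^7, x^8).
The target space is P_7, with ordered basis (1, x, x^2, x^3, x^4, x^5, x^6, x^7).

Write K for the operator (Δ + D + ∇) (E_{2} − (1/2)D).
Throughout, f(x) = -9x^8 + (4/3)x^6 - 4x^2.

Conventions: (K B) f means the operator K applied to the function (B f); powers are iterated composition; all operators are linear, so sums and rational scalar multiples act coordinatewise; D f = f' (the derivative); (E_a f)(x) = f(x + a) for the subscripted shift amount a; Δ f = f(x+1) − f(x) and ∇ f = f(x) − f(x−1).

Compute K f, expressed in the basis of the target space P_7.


the image equals g(x) = -216x^7 - 2268x^6 - 19128x^5 - 67860x^4 - (483824/3)x^3 - 228168x^2 - 187096x - 201004/3

E_{2} f = -9x^8 - 144x^7 - (3020/3)x^6 - 4016x^5 - 10000x^4 - (47744/3)x^3 - 15812x^2 - 8976x - 6704/3
D f = -72x^7 + 8x^5 - 8x
(-(1/2)D) f = 36x^7 - 4x^5 + 4x
(E_{2} − (1/2)D) f = -9x^8 - 108x^7 - (3020/3)x^6 - 4020x^5 - 10000x^4 - (47744/3)x^3 - 15812x^2 - 8972x - 6704/3
Δ (E_{2} − (1/2)D) f = -72x^7 - 1008x^6 - 8812x^5 - 39610x^4 - (313852/3)x^3 - 165564x^2 - 146336x - 167527/3
D (E_{2} − (1/2)D) f = -72x^7 - 756x^6 - 6040x^5 - 20100x^4 - 40000x^3 - 47744x^2 - 31624x - 8972
∇ (E_{2} − (1/2)D) f = -72x^7 - 504x^6 - 4276x^5 - 8150x^4 - (49972/3)x^3 - 14860x^2 - 9136x - 2187
(Δ + D + ∇) (E_{2} − (1/2)D) f = -216x^7 - 2268x^6 - 19128x^5 - 67860x^4 - (483824/3)x^3 - 228168x^2 - 187096x - 201004/3


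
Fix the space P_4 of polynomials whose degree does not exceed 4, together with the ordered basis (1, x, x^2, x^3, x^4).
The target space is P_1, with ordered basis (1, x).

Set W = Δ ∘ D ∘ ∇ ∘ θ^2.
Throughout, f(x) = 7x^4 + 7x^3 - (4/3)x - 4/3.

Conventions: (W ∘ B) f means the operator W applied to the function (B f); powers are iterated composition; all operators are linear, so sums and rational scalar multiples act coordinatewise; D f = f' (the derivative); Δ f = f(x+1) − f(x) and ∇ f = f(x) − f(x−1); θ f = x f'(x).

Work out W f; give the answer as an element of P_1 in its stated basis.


g(x) = 2688x + 378

θ f = 28x^4 + 21x^3 - (4/3)x
θ θ f = 112x^4 + 63x^3 - (4/3)x
∇ θ^2 f = 448x^3 - 483x^2 + 259x - 151/3
D ∇ θ^2 f = 1344x^2 - 966x + 259
Δ (D ∘ ∇) θ^2 f = 2688x + 378
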